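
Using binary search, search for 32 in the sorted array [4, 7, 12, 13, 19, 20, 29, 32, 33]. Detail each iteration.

Binary search for 32 in [4, 7, 12, 13, 19, 20, 29, 32, 33]:

lo=0, hi=8, mid=4, arr[mid]=19 -> 19 < 32, search right half
lo=5, hi=8, mid=6, arr[mid]=29 -> 29 < 32, search right half
lo=7, hi=8, mid=7, arr[mid]=32 -> Found target at index 7!

Binary search finds 32 at index 7 after 3 comparisons. The search repeatedly halves the search space by comparing with the middle element.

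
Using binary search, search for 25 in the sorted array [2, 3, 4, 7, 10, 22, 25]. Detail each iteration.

Binary search for 25 in [2, 3, 4, 7, 10, 22, 25]:

lo=0, hi=6, mid=3, arr[mid]=7 -> 7 < 25, search right half
lo=4, hi=6, mid=5, arr[mid]=22 -> 22 < 25, search right half
lo=6, hi=6, mid=6, arr[mid]=25 -> Found target at index 6!

Binary search finds 25 at index 6 after 3 comparisons. The search repeatedly halves the search space by comparing with the middle element.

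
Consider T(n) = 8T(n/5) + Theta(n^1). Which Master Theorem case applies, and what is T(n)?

Master Theorem for T(n) = 8T(n/5) + O(n^1):

a = 8, b = 5, c = 1
log_b(a) = log_5(8) = 1.2920

Case 1: c = 1 < log_5(8) = 1.2920
T(n) = O(n^(log_5 8))

For T(n) = 8T(n/5) + O(n^1): log_5(8) = 1.2920. This is Case 1 of the Master Theorem (c < log_b(a), work dominated by leaves), giving O(n^(log_5 8)).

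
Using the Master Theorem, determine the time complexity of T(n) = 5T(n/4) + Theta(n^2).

Master Theorem for T(n) = 5T(n/4) + O(n^2):

a = 5, b = 4, c = 2
log_b(a) = log_4(5) = 1.1610

Case 3: c = 2 > log_4(5) = 1.1610
T(n) = O(n^2) = O(n^2)

For T(n) = 5T(n/4) + O(n^2): log_4(5) = 1.1610. This is Case 3 of the Master Theorem (c > log_b(a), work dominated by root), giving O(n^2).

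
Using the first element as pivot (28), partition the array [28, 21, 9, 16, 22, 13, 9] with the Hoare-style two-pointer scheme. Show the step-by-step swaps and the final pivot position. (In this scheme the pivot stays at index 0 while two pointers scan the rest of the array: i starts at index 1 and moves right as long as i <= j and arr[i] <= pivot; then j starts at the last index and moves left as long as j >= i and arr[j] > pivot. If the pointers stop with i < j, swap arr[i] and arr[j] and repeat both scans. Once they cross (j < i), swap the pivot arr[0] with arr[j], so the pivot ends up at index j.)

Hoare-style two-pointer partition with pivot = 28:

Initial array: [28, 21, 9, 16, 22, 13, 9]

Pointers start at i = 1, j = 6.
i ends at 7, j ends at 6: the pointers have crossed (j < i), so scanning stops.

Swap pivot arr[0] with arr[6] to place pivot at position 6: [9, 21, 9, 16, 22, 13, 28]
Pivot position: 6

After partitioning with pivot 28, the array becomes [9, 21, 9, 16, 22, 13, 28]. The pivot is placed at index 6. All elements to the left of the pivot are <= 28, and all elements to the right are > 28.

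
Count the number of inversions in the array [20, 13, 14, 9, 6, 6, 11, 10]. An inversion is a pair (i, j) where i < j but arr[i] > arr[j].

Finding inversions in [20, 13, 14, 9, 6, 6, 11, 10]:

(0, 1): arr[0]=20 > arr[1]=13
(0, 2): arr[0]=20 > arr[2]=14
(0, 3): arr[0]=20 > arr[3]=9
(0, 4): arr[0]=20 > arr[4]=6
(0, 5): arr[0]=20 > arr[5]=6
(0, 6): arr[0]=20 > arr[6]=11
(0, 7): arr[0]=20 > arr[7]=10
(1, 3): arr[1]=13 > arr[3]=9
(1, 4): arr[1]=13 > arr[4]=6
(1, 5): arr[1]=13 > arr[5]=6
(1, 6): arr[1]=13 > arr[6]=11
(1, 7): arr[1]=13 > arr[7]=10
(2, 3): arr[2]=14 > arr[3]=9
(2, 4): arr[2]=14 > arr[4]=6
(2, 5): arr[2]=14 > arr[5]=6
(2, 6): arr[2]=14 > arr[6]=11
(2, 7): arr[2]=14 > arr[7]=10
(3, 4): arr[3]=9 > arr[4]=6
(3, 5): arr[3]=9 > arr[5]=6
(6, 7): arr[6]=11 > arr[7]=10

Total inversions: 20

The array has 20 inversion(s): (0,1), (0,2), (0,3), (0,4), (0,5), (0,6), (0,7), (1,3), (1,4), (1,5), (1,6), (1,7), (2,3), (2,4), (2,5), (2,6), (2,7), (3,4), (3,5), (6,7). Each pair (i,j) satisfies i < j and arr[i] > arr[j].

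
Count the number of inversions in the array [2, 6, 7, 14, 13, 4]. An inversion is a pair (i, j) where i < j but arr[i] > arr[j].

Finding inversions in [2, 6, 7, 14, 13, 4]:

(1, 5): arr[1]=6 > arr[5]=4
(2, 5): arr[2]=7 > arr[5]=4
(3, 4): arr[3]=14 > arr[4]=13
(3, 5): arr[3]=14 > arr[5]=4
(4, 5): arr[4]=13 > arr[5]=4

Total inversions: 5

The array has 5 inversion(s): (1,5), (2,5), (3,4), (3,5), (4,5). Each pair (i,j) satisfies i < j and arr[i] > arr[j].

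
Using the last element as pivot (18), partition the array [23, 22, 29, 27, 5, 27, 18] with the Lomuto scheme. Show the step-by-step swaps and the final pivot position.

Lomuto partition with pivot = 18:

Initial array: [23, 22, 29, 27, 5, 27, 18]

arr[0]=23 > 18: no swap
arr[1]=22 > 18: no swap
arr[2]=29 > 18: no swap
arr[3]=27 > 18: no swap
arr[4]=5 <= 18: swap with position 0, array becomes [5, 22, 29, 27, 23, 27, 18]
arr[5]=27 > 18: no swap

Place pivot at position 1: [5, 18, 29, 27, 23, 27, 22]
Pivot position: 1

After partitioning with pivot 18, the array becomes [5, 18, 29, 27, 23, 27, 22]. The pivot is placed at index 1. All elements to the left of the pivot are <= 18, and all elements to the right are > 18.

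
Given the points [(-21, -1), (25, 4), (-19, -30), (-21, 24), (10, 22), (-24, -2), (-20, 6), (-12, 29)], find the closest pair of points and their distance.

Computing all pairwise distances among 8 points:

d((-21, -1), (25, 4)) = 46.2709
d((-21, -1), (-19, -30)) = 29.0689
d((-21, -1), (-21, 24)) = 25.0
d((-21, -1), (10, 22)) = 38.6005
d((-21, -1), (-24, -2)) = 3.1623 <-- minimum
d((-21, -1), (-20, 6)) = 7.0711
d((-21, -1), (-12, 29)) = 31.3209
d((25, 4), (-19, -30)) = 55.6058
d((25, 4), (-21, 24)) = 50.1597
d((25, 4), (10, 22)) = 23.4307
d((25, 4), (-24, -2)) = 49.366
d((25, 4), (-20, 6)) = 45.0444
d((25, 4), (-12, 29)) = 44.6542
d((-19, -30), (-21, 24)) = 54.037
d((-19, -30), (10, 22)) = 59.5399
d((-19, -30), (-24, -2)) = 28.4429
d((-19, -30), (-20, 6)) = 36.0139
d((-19, -30), (-12, 29)) = 59.4138
d((-21, 24), (10, 22)) = 31.0644
d((-21, 24), (-24, -2)) = 26.1725
d((-21, 24), (-20, 6)) = 18.0278
d((-21, 24), (-12, 29)) = 10.2956
d((10, 22), (-24, -2)) = 41.6173
d((10, 22), (-20, 6)) = 34.0
d((10, 22), (-12, 29)) = 23.0868
d((-24, -2), (-20, 6)) = 8.9443
d((-24, -2), (-12, 29)) = 33.2415
d((-20, 6), (-12, 29)) = 24.3516

Closest pair: (-21, -1) and (-24, -2) with distance 3.1623

The closest pair is (-21, -1) and (-24, -2) with Euclidean distance 3.1623. For 8 points, brute-force pairwise comparison is shown above. For large n, the divide-and-conquer algorithm (sort by x, recurse on halves, check the dividing strip) achieves O(n log n).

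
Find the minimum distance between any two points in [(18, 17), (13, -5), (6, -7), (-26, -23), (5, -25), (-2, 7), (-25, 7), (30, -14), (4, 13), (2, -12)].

Computing all pairwise distances among 10 points:

d((18, 17), (13, -5)) = 22.561
d((18, 17), (6, -7)) = 26.8328
d((18, 17), (-26, -23)) = 59.4643
d((18, 17), (5, -25)) = 43.9659
d((18, 17), (-2, 7)) = 22.3607
d((18, 17), (-25, 7)) = 44.1475
d((18, 17), (30, -14)) = 33.2415
d((18, 17), (4, 13)) = 14.5602
d((18, 17), (2, -12)) = 33.121
d((13, -5), (6, -7)) = 7.2801
d((13, -5), (-26, -23)) = 42.9535
d((13, -5), (5, -25)) = 21.5407
d((13, -5), (-2, 7)) = 19.2094
d((13, -5), (-25, 7)) = 39.8497
d((13, -5), (30, -14)) = 19.2354
d((13, -5), (4, 13)) = 20.1246
d((13, -5), (2, -12)) = 13.0384
d((6, -7), (-26, -23)) = 35.7771
d((6, -7), (5, -25)) = 18.0278
d((6, -7), (-2, 7)) = 16.1245
d((6, -7), (-25, 7)) = 34.0147
d((6, -7), (30, -14)) = 25.0
d((6, -7), (4, 13)) = 20.0998
d((6, -7), (2, -12)) = 6.4031 <-- minimum
d((-26, -23), (5, -25)) = 31.0644
d((-26, -23), (-2, 7)) = 38.4187
d((-26, -23), (-25, 7)) = 30.0167
d((-26, -23), (30, -14)) = 56.7186
d((-26, -23), (4, 13)) = 46.8615
d((-26, -23), (2, -12)) = 30.0832
d((5, -25), (-2, 7)) = 32.7567
d((5, -25), (-25, 7)) = 43.8634
d((5, -25), (30, -14)) = 27.313
d((5, -25), (4, 13)) = 38.0132
d((5, -25), (2, -12)) = 13.3417
d((-2, 7), (-25, 7)) = 23.0
d((-2, 7), (30, -14)) = 38.2753
d((-2, 7), (4, 13)) = 8.4853
d((-2, 7), (2, -12)) = 19.4165
d((-25, 7), (30, -14)) = 58.8727
d((-25, 7), (4, 13)) = 29.6142
d((-25, 7), (2, -12)) = 33.0151
d((30, -14), (4, 13)) = 37.4833
d((30, -14), (2, -12)) = 28.0713
d((4, 13), (2, -12)) = 25.0799

Closest pair: (6, -7) and (2, -12) with distance 6.4031

The closest pair is (6, -7) and (2, -12) with Euclidean distance 6.4031. For 10 points, brute-force pairwise comparison is shown above. For large n, the divide-and-conquer algorithm (sort by x, recurse on halves, check the dividing strip) achieves O(n log n).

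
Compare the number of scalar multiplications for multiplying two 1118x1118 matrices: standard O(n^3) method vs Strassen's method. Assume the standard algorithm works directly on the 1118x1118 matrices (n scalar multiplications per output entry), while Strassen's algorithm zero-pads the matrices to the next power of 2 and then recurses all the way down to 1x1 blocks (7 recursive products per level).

Matrix multiplication for 1118x1118 matrices:

Strassen's algorithm requires power-of-2 dimensions. Pad 1118x1118 to 2048x2048 (next power of 2).

Standard algorithm: 1118^3 = 1397415032 multiplications
Strassen's algorithm: 7^(log2(2048)) = 7^11 = 1977326743 multiplications
Difference: 1397415032 - 1977326743 = -579911711 (Strassen uses MORE here due to padding overhead — for small or just-over-power-of-2 n, padding can outweigh the per-level savings)

Standard: 1397415032 multiplications (1118^3). Strassen: 1977326743 multiplications (7^11, after padding to 2048x2048). Strassen reduces 8 recursive multiplications to 7 at each level.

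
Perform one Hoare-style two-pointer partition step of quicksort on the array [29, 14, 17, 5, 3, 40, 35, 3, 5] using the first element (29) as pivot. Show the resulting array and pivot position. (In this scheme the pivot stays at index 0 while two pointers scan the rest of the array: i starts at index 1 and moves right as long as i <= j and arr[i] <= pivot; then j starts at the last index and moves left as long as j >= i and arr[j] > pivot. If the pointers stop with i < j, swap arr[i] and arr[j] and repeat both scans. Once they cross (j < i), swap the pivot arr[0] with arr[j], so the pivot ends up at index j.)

Hoare-style two-pointer partition with pivot = 29:

Initial array: [29, 14, 17, 5, 3, 40, 35, 3, 5]

Pointers start at i = 1, j = 8.
i stops at index 5 (arr[5]=40 > 29), j stops at index 8 (arr[8]=5 <= 29): swap arr[5] and arr[8], array becomes [29, 14, 17, 5, 3, 5, 35, 3, 40]
i stops at index 6 (arr[6]=35 > 29), j stops at index 7 (arr[7]=3 <= 29): swap arr[6] and arr[7], array becomes [29, 14, 17, 5, 3, 5, 3, 35, 40]
i ends at 7, j ends at 6: the pointers have crossed (j < i), so scanning stops.

Swap pivot arr[0] with arr[6] to place pivot at position 6: [3, 14, 17, 5, 3, 5, 29, 35, 40]
Pivot position: 6

After partitioning with pivot 29, the array becomes [3, 14, 17, 5, 3, 5, 29, 35, 40]. The pivot is placed at index 6. All elements to the left of the pivot are <= 29, and all elements to the right are > 29.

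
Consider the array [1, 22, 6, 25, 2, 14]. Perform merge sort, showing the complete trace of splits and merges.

Merge sort trace:

Split: [1, 22, 6, 25, 2, 14] -> [1, 22, 6] and [25, 2, 14]
  Split: [1, 22, 6] -> [1] and [22, 6]
    Split: [22, 6] -> [22] and [6]
    Merge: [22] + [6] -> [6, 22]
  Merge: [1] + [6, 22] -> [1, 6, 22]
  Split: [25, 2, 14] -> [25] and [2, 14]
    Split: [2, 14] -> [2] and [14]
    Merge: [2] + [14] -> [2, 14]
  Merge: [25] + [2, 14] -> [2, 14, 25]
Merge: [1, 6, 22] + [2, 14, 25] -> [1, 2, 6, 14, 22, 25]

Final sorted array: [1, 2, 6, 14, 22, 25]

The merge sort proceeds by recursively splitting the array and merging sorted halves.
After all merges, the sorted array is [1, 2, 6, 14, 22, 25].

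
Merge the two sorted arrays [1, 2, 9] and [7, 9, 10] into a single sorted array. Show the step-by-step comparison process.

Merging process:

Compare 1 vs 7: take 1 from left. Merged: [1]
Compare 2 vs 7: take 2 from left. Merged: [1, 2]
Compare 9 vs 7: take 7 from right. Merged: [1, 2, 7]
Compare 9 vs 9: take 9 from left. Merged: [1, 2, 7, 9]
Append remaining from right: [9, 10]. Merged: [1, 2, 7, 9, 9, 10]

Final merged array: [1, 2, 7, 9, 9, 10]
Total comparisons: 4

The merged array is [1, 2, 7, 9, 9, 10], requiring 4 comparisons. The merge step runs in O(n) time where n is the total number of elements.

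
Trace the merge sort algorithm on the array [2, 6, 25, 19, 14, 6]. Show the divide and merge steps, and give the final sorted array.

Merge sort trace:

Split: [2, 6, 25, 19, 14, 6] -> [2, 6, 25] and [19, 14, 6]
  Split: [2, 6, 25] -> [2] and [6, 25]
    Split: [6, 25] -> [6] and [25]
    Merge: [6] + [25] -> [6, 25]
  Merge: [2] + [6, 25] -> [2, 6, 25]
  Split: [19, 14, 6] -> [19] and [14, 6]
    Split: [14, 6] -> [14] and [6]
    Merge: [14] + [6] -> [6, 14]
  Merge: [19] + [6, 14] -> [6, 14, 19]
Merge: [2, 6, 25] + [6, 14, 19] -> [2, 6, 6, 14, 19, 25]

Final sorted array: [2, 6, 6, 14, 19, 25]

The merge sort proceeds by recursively splitting the array and merging sorted halves.
After all merges, the sorted array is [2, 6, 6, 14, 19, 25].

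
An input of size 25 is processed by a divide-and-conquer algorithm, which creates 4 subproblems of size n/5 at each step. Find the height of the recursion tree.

For divide and conquer with division factor 5:

Problem sizes at each level:
Level 0: 25
Level 1: 5
Level 2: 1

The root is level 0 and the size-1 base case is level 2 (the tree spans levels 0 through 2, i.e. 3 levels counting the root), so the depth is the number of divisions: log_5(25) = 2

The recursion tree depth is log_5(25) = 2. At each level, the problem size is divided by 5, so it takes 2 divisions to reduce to a base case of size 1. The algorithm makes 4 recursive calls at each level.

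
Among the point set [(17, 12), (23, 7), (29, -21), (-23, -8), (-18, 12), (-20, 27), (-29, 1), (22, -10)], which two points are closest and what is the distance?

Computing all pairwise distances among 8 points:

d((17, 12), (23, 7)) = 7.8102 <-- minimum
d((17, 12), (29, -21)) = 35.1141
d((17, 12), (-23, -8)) = 44.7214
d((17, 12), (-18, 12)) = 35.0
d((17, 12), (-20, 27)) = 39.9249
d((17, 12), (-29, 1)) = 47.2969
d((17, 12), (22, -10)) = 22.561
d((23, 7), (29, -21)) = 28.6356
d((23, 7), (-23, -8)) = 48.3839
d((23, 7), (-18, 12)) = 41.3038
d((23, 7), (-20, 27)) = 47.4236
d((23, 7), (-29, 1)) = 52.345
d((23, 7), (22, -10)) = 17.0294
d((29, -21), (-23, -8)) = 53.6004
d((29, -21), (-18, 12)) = 57.4282
d((29, -21), (-20, 27)) = 68.593
d((29, -21), (-29, 1)) = 62.0322
d((29, -21), (22, -10)) = 13.0384
d((-23, -8), (-18, 12)) = 20.6155
d((-23, -8), (-20, 27)) = 35.1283
d((-23, -8), (-29, 1)) = 10.8167
d((-23, -8), (22, -10)) = 45.0444
d((-18, 12), (-20, 27)) = 15.1327
d((-18, 12), (-29, 1)) = 15.5563
d((-18, 12), (22, -10)) = 45.6508
d((-20, 27), (-29, 1)) = 27.5136
d((-20, 27), (22, -10)) = 55.9732
d((-29, 1), (22, -10)) = 52.1728

Closest pair: (17, 12) and (23, 7) with distance 7.8102

The closest pair is (17, 12) and (23, 7) with Euclidean distance 7.8102. For 8 points, brute-force pairwise comparison is shown above. For large n, the divide-and-conquer algorithm (sort by x, recurse on halves, check the dividing strip) achieves O(n log n).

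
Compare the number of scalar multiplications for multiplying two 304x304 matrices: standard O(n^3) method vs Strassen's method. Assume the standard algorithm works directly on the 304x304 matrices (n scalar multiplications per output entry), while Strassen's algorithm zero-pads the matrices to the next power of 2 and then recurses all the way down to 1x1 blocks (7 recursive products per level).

Matrix multiplication for 304x304 matrices:

Strassen's algorithm requires power-of-2 dimensions. Pad 304x304 to 512x512 (next power of 2).

Standard algorithm: 304^3 = 28094464 multiplications
Strassen's algorithm: 7^(log2(512)) = 7^9 = 40353607 multiplications
Difference: 28094464 - 40353607 = -12259143 (Strassen uses MORE here due to padding overhead — for small or just-over-power-of-2 n, padding can outweigh the per-level savings)

Standard: 28094464 multiplications (304^3). Strassen: 40353607 multiplications (7^9, after padding to 512x512). Strassen reduces 8 recursive multiplications to 7 at each level.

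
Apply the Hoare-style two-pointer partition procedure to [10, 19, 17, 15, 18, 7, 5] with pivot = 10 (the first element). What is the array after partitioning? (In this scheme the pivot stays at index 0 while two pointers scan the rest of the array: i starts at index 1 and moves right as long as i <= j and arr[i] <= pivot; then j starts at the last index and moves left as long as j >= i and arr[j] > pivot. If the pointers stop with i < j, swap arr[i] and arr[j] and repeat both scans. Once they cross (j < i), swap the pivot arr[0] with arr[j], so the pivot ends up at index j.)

Hoare-style two-pointer partition with pivot = 10:

Initial array: [10, 19, 17, 15, 18, 7, 5]

Pointers start at i = 1, j = 6.
i stops at index 1 (arr[1]=19 > 10), j stops at index 6 (arr[6]=5 <= 10): swap arr[1] and arr[6], array becomes [10, 5, 17, 15, 18, 7, 19]
i stops at index 2 (arr[2]=17 > 10), j stops at index 5 (arr[5]=7 <= 10): swap arr[2] and arr[5], array becomes [10, 5, 7, 15, 18, 17, 19]
i ends at 3, j ends at 2: the pointers have crossed (j < i), so scanning stops.

Swap pivot arr[0] with arr[2] to place pivot at position 2: [7, 5, 10, 15, 18, 17, 19]
Pivot position: 2

After partitioning with pivot 10, the array becomes [7, 5, 10, 15, 18, 17, 19]. The pivot is placed at index 2. All elements to the left of the pivot are <= 10, and all elements to the right are > 10.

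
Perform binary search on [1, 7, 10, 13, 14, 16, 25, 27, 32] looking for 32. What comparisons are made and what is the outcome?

Binary search for 32 in [1, 7, 10, 13, 14, 16, 25, 27, 32]:

lo=0, hi=8, mid=4, arr[mid]=14 -> 14 < 32, search right half
lo=5, hi=8, mid=6, arr[mid]=25 -> 25 < 32, search right half
lo=7, hi=8, mid=7, arr[mid]=27 -> 27 < 32, search right half
lo=8, hi=8, mid=8, arr[mid]=32 -> Found target at index 8!

Binary search finds 32 at index 8 after 4 comparisons. The search repeatedly halves the search space by comparing with the middle element.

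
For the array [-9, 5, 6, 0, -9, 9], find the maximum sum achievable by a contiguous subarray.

Using Kadane's algorithm on [-9, 5, 6, 0, -9, 9]:

Scanning through the array:
Position 1 (value 5): max_ending_here = 5, max_so_far = 5
Position 2 (value 6): max_ending_here = 11, max_so_far = 11
Position 3 (value 0): max_ending_here = 11, max_so_far = 11
Position 4 (value -9): max_ending_here = 2, max_so_far = 11
Position 5 (value 9): max_ending_here = 11, max_so_far = 11

Maximum subarray: [5, 6]
Maximum sum: 11

The maximum subarray is [5, 6] with sum 11. This subarray runs from index 1 to index 2.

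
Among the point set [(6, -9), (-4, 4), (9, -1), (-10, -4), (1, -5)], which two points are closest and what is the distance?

Computing all pairwise distances among 5 points:

d((6, -9), (-4, 4)) = 16.4012
d((6, -9), (9, -1)) = 8.544
d((6, -9), (-10, -4)) = 16.7631
d((6, -9), (1, -5)) = 6.4031 <-- minimum
d((-4, 4), (9, -1)) = 13.9284
d((-4, 4), (-10, -4)) = 10.0
d((-4, 4), (1, -5)) = 10.2956
d((9, -1), (-10, -4)) = 19.2354
d((9, -1), (1, -5)) = 8.9443
d((-10, -4), (1, -5)) = 11.0454

Closest pair: (6, -9) and (1, -5) with distance 6.4031

The closest pair is (6, -9) and (1, -5) with Euclidean distance 6.4031. For 5 points, brute-force pairwise comparison is shown above. For large n, the divide-and-conquer algorithm (sort by x, recurse on halves, check the dividing strip) achieves O(n log n).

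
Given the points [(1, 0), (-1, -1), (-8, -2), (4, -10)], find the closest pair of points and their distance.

Computing all pairwise distances among 4 points:

d((1, 0), (-1, -1)) = 2.2361 <-- minimum
d((1, 0), (-8, -2)) = 9.2195
d((1, 0), (4, -10)) = 10.4403
d((-1, -1), (-8, -2)) = 7.0711
d((-1, -1), (4, -10)) = 10.2956
d((-8, -2), (4, -10)) = 14.4222

Closest pair: (1, 0) and (-1, -1) with distance 2.2361

The closest pair is (1, 0) and (-1, -1) with Euclidean distance 2.2361. For 4 points, brute-force pairwise comparison is shown above. For large n, the divide-and-conquer algorithm (sort by x, recurse on halves, check the dividing strip) achieves O(n log n).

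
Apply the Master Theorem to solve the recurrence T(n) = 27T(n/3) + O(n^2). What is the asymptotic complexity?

Master Theorem for T(n) = 27T(n/3) + O(n^2):

a = 27, b = 3, c = 2
log_b(a) = log_3(27) = 3.0000

Case 1: c = 2 < log_3(27) = 3.0000
T(n) = O(n^(log_3 27)) = O(n^3)

For T(n) = 27T(n/3) + O(n^2): log_3(27) = 3.0000. This is Case 1 of the Master Theorem (c < log_b(a), work dominated by leaves), giving O(n^3).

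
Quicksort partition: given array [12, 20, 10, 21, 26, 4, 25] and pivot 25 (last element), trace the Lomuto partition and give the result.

Lomuto partition with pivot = 25:

Initial array: [12, 20, 10, 21, 26, 4, 25]

arr[0]=12 <= 25: swap with position 0, array becomes [12, 20, 10, 21, 26, 4, 25]
arr[1]=20 <= 25: swap with position 1, array becomes [12, 20, 10, 21, 26, 4, 25]
arr[2]=10 <= 25: swap with position 2, array becomes [12, 20, 10, 21, 26, 4, 25]
arr[3]=21 <= 25: swap with position 3, array becomes [12, 20, 10, 21, 26, 4, 25]
arr[4]=26 > 25: no swap
arr[5]=4 <= 25: swap with position 4, array becomes [12, 20, 10, 21, 4, 26, 25]

Place pivot at position 5: [12, 20, 10, 21, 4, 25, 26]
Pivot position: 5

After partitioning with pivot 25, the array becomes [12, 20, 10, 21, 4, 25, 26]. The pivot is placed at index 5. All elements to the left of the pivot are <= 25, and all elements to the right are > 25.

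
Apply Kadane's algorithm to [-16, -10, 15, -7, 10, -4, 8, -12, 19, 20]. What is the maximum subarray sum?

Using Kadane's algorithm on [-16, -10, 15, -7, 10, -4, 8, -12, 19, 20]:

Scanning through the array:
Position 1 (value -10): max_ending_here = -10, max_so_far = -10
Position 2 (value 15): max_ending_here = 15, max_so_far = 15
Position 3 (value -7): max_ending_here = 8, max_so_far = 15
Position 4 (value 10): max_ending_here = 18, max_so_far = 18
Position 5 (value -4): max_ending_here = 14, max_so_far = 18
Position 6 (value 8): max_ending_here = 22, max_so_far = 22
Position 7 (value -12): max_ending_here = 10, max_so_far = 22
Position 8 (value 19): max_ending_here = 29, max_so_far = 29
Position 9 (value 20): max_ending_here = 49, max_so_far = 49

Maximum subarray: [15, -7, 10, -4, 8, -12, 19, 20]
Maximum sum: 49

The maximum subarray is [15, -7, 10, -4, 8, -12, 19, 20] with sum 49. This subarray runs from index 2 to index 9.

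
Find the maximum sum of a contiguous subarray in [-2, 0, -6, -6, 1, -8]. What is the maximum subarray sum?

Using Kadane's algorithm on [-2, 0, -6, -6, 1, -8]:

Scanning through the array:
Position 1 (value 0): max_ending_here = 0, max_so_far = 0
Position 2 (value -6): max_ending_here = -6, max_so_far = 0
Position 3 (value -6): max_ending_here = -6, max_so_far = 0
Position 4 (value 1): max_ending_here = 1, max_so_far = 1
Position 5 (value -8): max_ending_here = -7, max_so_far = 1

Maximum subarray: [1]
Maximum sum: 1

The maximum subarray is [1] with sum 1. This subarray runs from index 4 to index 4.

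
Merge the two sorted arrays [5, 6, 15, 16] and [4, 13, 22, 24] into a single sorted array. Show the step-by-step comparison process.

Merging process:

Compare 5 vs 4: take 4 from right. Merged: [4]
Compare 5 vs 13: take 5 from left. Merged: [4, 5]
Compare 6 vs 13: take 6 from left. Merged: [4, 5, 6]
Compare 15 vs 13: take 13 from right. Merged: [4, 5, 6, 13]
Compare 15 vs 22: take 15 from left. Merged: [4, 5, 6, 13, 15]
Compare 16 vs 22: take 16 from left. Merged: [4, 5, 6, 13, 15, 16]
Append remaining from right: [22, 24]. Merged: [4, 5, 6, 13, 15, 16, 22, 24]

Final merged array: [4, 5, 6, 13, 15, 16, 22, 24]
Total comparisons: 6

The merged array is [4, 5, 6, 13, 15, 16, 22, 24], requiring 6 comparisons. The merge step runs in O(n) time where n is the total number of elements.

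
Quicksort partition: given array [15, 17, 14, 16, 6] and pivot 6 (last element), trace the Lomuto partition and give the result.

Lomuto partition with pivot = 6:

Initial array: [15, 17, 14, 16, 6]

arr[0]=15 > 6: no swap
arr[1]=17 > 6: no swap
arr[2]=14 > 6: no swap
arr[3]=16 > 6: no swap

Place pivot at position 0: [6, 17, 14, 16, 15]
Pivot position: 0

After partitioning with pivot 6, the array becomes [6, 17, 14, 16, 15]. The pivot is placed at index 0. All elements to the left of the pivot are <= 6, and all elements to the right are > 6.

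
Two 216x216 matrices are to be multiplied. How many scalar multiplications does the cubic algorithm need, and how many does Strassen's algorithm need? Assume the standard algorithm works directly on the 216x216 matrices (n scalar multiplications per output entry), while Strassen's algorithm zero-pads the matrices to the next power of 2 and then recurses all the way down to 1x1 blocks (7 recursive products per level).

Matrix multiplication for 216x216 matrices:

Strassen's algorithm requires power-of-2 dimensions. Pad 216x216 to 256x256 (next power of 2).

Standard algorithm: 216^3 = 10077696 multiplications
Strassen's algorithm: 7^(log2(256)) = 7^8 = 5764801 multiplications
Savings: 10077696 - 5764801 = 4312895 multiplications

Standard: 10077696 multiplications (216^3). Strassen: 5764801 multiplications (7^8, after padding to 256x256). Strassen reduces 8 recursive multiplications to 7 at each level.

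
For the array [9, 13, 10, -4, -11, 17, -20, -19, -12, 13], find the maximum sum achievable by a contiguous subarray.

Using Kadane's algorithm on [9, 13, 10, -4, -11, 17, -20, -19, -12, 13]:

Scanning through the array:
Position 1 (value 13): max_ending_here = 22, max_so_far = 22
Position 2 (value 10): max_ending_here = 32, max_so_far = 32
Position 3 (value -4): max_ending_here = 28, max_so_far = 32
Position 4 (value -11): max_ending_here = 17, max_so_far = 32
Position 5 (value 17): max_ending_here = 34, max_so_far = 34
Position 6 (value -20): max_ending_here = 14, max_so_far = 34
Position 7 (value -19): max_ending_here = -5, max_so_far = 34
Position 8 (value -12): max_ending_here = -12, max_so_far = 34
Position 9 (value 13): max_ending_here = 13, max_so_far = 34

Maximum subarray: [9, 13, 10, -4, -11, 17]
Maximum sum: 34

The maximum subarray is [9, 13, 10, -4, -11, 17] with sum 34. This subarray runs from index 0 to index 5.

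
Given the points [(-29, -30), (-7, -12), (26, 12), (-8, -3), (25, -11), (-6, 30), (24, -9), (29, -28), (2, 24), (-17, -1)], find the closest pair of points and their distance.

Computing all pairwise distances among 10 points:

d((-29, -30), (-7, -12)) = 28.4253
d((-29, -30), (26, 12)) = 69.2026
d((-29, -30), (-8, -3)) = 34.2053
d((-29, -30), (25, -11)) = 57.2451
d((-29, -30), (-6, 30)) = 64.2573
d((-29, -30), (24, -9)) = 57.0088
d((-29, -30), (29, -28)) = 58.0345
d((-29, -30), (2, 24)) = 62.2656
d((-29, -30), (-17, -1)) = 31.3847
d((-7, -12), (26, 12)) = 40.8044
d((-7, -12), (-8, -3)) = 9.0554
d((-7, -12), (25, -11)) = 32.0156
d((-7, -12), (-6, 30)) = 42.0119
d((-7, -12), (24, -9)) = 31.1448
d((-7, -12), (29, -28)) = 39.3954
d((-7, -12), (2, 24)) = 37.108
d((-7, -12), (-17, -1)) = 14.8661
d((26, 12), (-8, -3)) = 37.1618
d((26, 12), (25, -11)) = 23.0217
d((26, 12), (-6, 30)) = 36.7151
d((26, 12), (24, -9)) = 21.095
d((26, 12), (29, -28)) = 40.1123
d((26, 12), (2, 24)) = 26.8328
d((26, 12), (-17, -1)) = 44.9222
d((-8, -3), (25, -11)) = 33.9559
d((-8, -3), (-6, 30)) = 33.0606
d((-8, -3), (24, -9)) = 32.5576
d((-8, -3), (29, -28)) = 44.6542
d((-8, -3), (2, 24)) = 28.7924
d((-8, -3), (-17, -1)) = 9.2195
d((25, -11), (-6, 30)) = 51.4004
d((25, -11), (24, -9)) = 2.2361 <-- minimum
d((25, -11), (29, -28)) = 17.4642
d((25, -11), (2, 24)) = 41.8808
d((25, -11), (-17, -1)) = 43.1741
d((-6, 30), (24, -9)) = 49.2037
d((-6, 30), (29, -28)) = 67.7422
d((-6, 30), (2, 24)) = 10.0
d((-6, 30), (-17, -1)) = 32.8938
d((24, -9), (29, -28)) = 19.6469
d((24, -9), (2, 24)) = 39.6611
d((24, -9), (-17, -1)) = 41.7732
d((29, -28), (2, 24)) = 58.5918
d((29, -28), (-17, -1)) = 53.3385
d((2, 24), (-17, -1)) = 31.4006

Closest pair: (25, -11) and (24, -9) with distance 2.2361

The closest pair is (25, -11) and (24, -9) with Euclidean distance 2.2361. For 10 points, brute-force pairwise comparison is shown above. For large n, the divide-and-conquer algorithm (sort by x, recurse on halves, check the dividing strip) achieves O(n log n).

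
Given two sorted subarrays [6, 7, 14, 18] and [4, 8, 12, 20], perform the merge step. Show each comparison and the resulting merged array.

Merging process:

Compare 6 vs 4: take 4 from right. Merged: [4]
Compare 6 vs 8: take 6 from left. Merged: [4, 6]
Compare 7 vs 8: take 7 from left. Merged: [4, 6, 7]
Compare 14 vs 8: take 8 from right. Merged: [4, 6, 7, 8]
Compare 14 vs 12: take 12 from right. Merged: [4, 6, 7, 8, 12]
Compare 14 vs 20: take 14 from left. Merged: [4, 6, 7, 8, 12, 14]
Compare 18 vs 20: take 18 from left. Merged: [4, 6, 7, 8, 12, 14, 18]
Append remaining from right: [20]. Merged: [4, 6, 7, 8, 12, 14, 18, 20]

Final merged array: [4, 6, 7, 8, 12, 14, 18, 20]
Total comparisons: 7

The merged array is [4, 6, 7, 8, 12, 14, 18, 20], requiring 7 comparisons. The merge step runs in O(n) time where n is the total number of elements.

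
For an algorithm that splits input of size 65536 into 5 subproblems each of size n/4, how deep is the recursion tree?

For divide and conquer with division factor 4:

Problem sizes at each level:
Level 0: 65536
Level 1: 16384
Level 2: 4096
Level 3: 1024
Level 4: 256
Level 5: 64
Level 6: 16
Level 7: 4
Level 8: 1

The root is level 0 and the size-1 base case is level 8 (the tree spans levels 0 through 8, i.e. 9 levels counting the root), so the depth is the number of divisions: log_4(65536) = 8

The recursion tree depth is log_4(65536) = 8. At each level, the problem size is divided by 4, so it takes 8 divisions to reduce to a base case of size 1. The algorithm makes 5 recursive calls at each level.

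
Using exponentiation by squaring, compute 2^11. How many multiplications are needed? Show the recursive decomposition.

Computing 2^11 by squaring (build up from 2^1; each line after the first costs one multiplication):

2^1 = 2
2^2 = (2^1)^2 = 2^2 = 4
2^4 = (2^2)^2 = 4^2 = 16
2^5 = 2 * 2^4 = 2 * 16 = 32
2^10 = (2^5)^2 = 32^2 = 1024
2^11 = 2 * 2^10 = 2 * 1024 = 2048

Result: 2048
Multiplications needed: 5 (5 lines after 2^1)

2^11 = 2048. Using exponentiation by squaring, this requires 5 multiplications. The key idea: if the exponent is even, square the half-power; if odd, multiply by the base once.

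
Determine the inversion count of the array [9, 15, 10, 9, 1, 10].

Finding inversions in [9, 15, 10, 9, 1, 10]:

(0, 4): arr[0]=9 > arr[4]=1
(1, 2): arr[1]=15 > arr[2]=10
(1, 3): arr[1]=15 > arr[3]=9
(1, 4): arr[1]=15 > arr[4]=1
(1, 5): arr[1]=15 > arr[5]=10
(2, 3): arr[2]=10 > arr[3]=9
(2, 4): arr[2]=10 > arr[4]=1
(3, 4): arr[3]=9 > arr[4]=1

Total inversions: 8

The array has 8 inversion(s): (0,4), (1,2), (1,3), (1,4), (1,5), (2,3), (2,4), (3,4). Each pair (i,j) satisfies i < j and arr[i] > arr[j].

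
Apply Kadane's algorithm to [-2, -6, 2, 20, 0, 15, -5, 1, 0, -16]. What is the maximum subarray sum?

Using Kadane's algorithm on [-2, -6, 2, 20, 0, 15, -5, 1, 0, -16]:

Scanning through the array:
Position 1 (value -6): max_ending_here = -6, max_so_far = -2
Position 2 (value 2): max_ending_here = 2, max_so_far = 2
Position 3 (value 20): max_ending_here = 22, max_so_far = 22
Position 4 (value 0): max_ending_here = 22, max_so_far = 22
Position 5 (value 15): max_ending_here = 37, max_so_far = 37
Position 6 (value -5): max_ending_here = 32, max_so_far = 37
Position 7 (value 1): max_ending_here = 33, max_so_far = 37
Position 8 (value 0): max_ending_here = 33, max_so_far = 37
Position 9 (value -16): max_ending_here = 17, max_so_far = 37

Maximum subarray: [2, 20, 0, 15]
Maximum sum: 37

The maximum subarray is [2, 20, 0, 15] with sum 37. This subarray runs from index 2 to index 5.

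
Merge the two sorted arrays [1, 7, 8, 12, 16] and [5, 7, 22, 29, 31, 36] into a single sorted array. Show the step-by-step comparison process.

Merging process:

Compare 1 vs 5: take 1 from left. Merged: [1]
Compare 7 vs 5: take 5 from right. Merged: [1, 5]
Compare 7 vs 7: take 7 from left. Merged: [1, 5, 7]
Compare 8 vs 7: take 7 from right. Merged: [1, 5, 7, 7]
Compare 8 vs 22: take 8 from left. Merged: [1, 5, 7, 7, 8]
Compare 12 vs 22: take 12 from left. Merged: [1, 5, 7, 7, 8, 12]
Compare 16 vs 22: take 16 from left. Merged: [1, 5, 7, 7, 8, 12, 16]
Append remaining from right: [22, 29, 31, 36]. Merged: [1, 5, 7, 7, 8, 12, 16, 22, 29, 31, 36]

Final merged array: [1, 5, 7, 7, 8, 12, 16, 22, 29, 31, 36]
Total comparisons: 7

The merged array is [1, 5, 7, 7, 8, 12, 16, 22, 29, 31, 36], requiring 7 comparisons. The merge step runs in O(n) time where n is the total number of elements.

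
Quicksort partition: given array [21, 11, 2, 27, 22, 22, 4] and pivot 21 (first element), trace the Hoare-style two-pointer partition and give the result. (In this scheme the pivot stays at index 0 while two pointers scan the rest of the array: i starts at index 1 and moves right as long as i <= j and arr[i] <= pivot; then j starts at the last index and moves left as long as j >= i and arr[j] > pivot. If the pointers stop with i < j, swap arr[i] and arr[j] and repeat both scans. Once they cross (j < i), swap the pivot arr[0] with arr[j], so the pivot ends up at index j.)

Hoare-style two-pointer partition with pivot = 21:

Initial array: [21, 11, 2, 27, 22, 22, 4]

Pointers start at i = 1, j = 6.
i stops at index 3 (arr[3]=27 > 21), j stops at index 6 (arr[6]=4 <= 21): swap arr[3] and arr[6], array becomes [21, 11, 2, 4, 22, 22, 27]
i ends at 4, j ends at 3: the pointers have crossed (j < i), so scanning stops.

Swap pivot arr[0] with arr[3] to place pivot at position 3: [4, 11, 2, 21, 22, 22, 27]
Pivot position: 3

After partitioning with pivot 21, the array becomes [4, 11, 2, 21, 22, 22, 27]. The pivot is placed at index 3. All elements to the left of the pivot are <= 21, and all elements to the right are > 21.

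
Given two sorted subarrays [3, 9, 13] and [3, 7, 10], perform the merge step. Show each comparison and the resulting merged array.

Merging process:

Compare 3 vs 3: take 3 from left. Merged: [3]
Compare 9 vs 3: take 3 from right. Merged: [3, 3]
Compare 9 vs 7: take 7 from right. Merged: [3, 3, 7]
Compare 9 vs 10: take 9 from left. Merged: [3, 3, 7, 9]
Compare 13 vs 10: take 10 from right. Merged: [3, 3, 7, 9, 10]
Append remaining from left: [13]. Merged: [3, 3, 7, 9, 10, 13]

Final merged array: [3, 3, 7, 9, 10, 13]
Total comparisons: 5

The merged array is [3, 3, 7, 9, 10, 13], requiring 5 comparisons. The merge step runs in O(n) time where n is the total number of elements.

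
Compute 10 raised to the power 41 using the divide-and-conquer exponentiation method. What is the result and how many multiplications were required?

Computing 10^41 by squaring (build up from 10^1; each line after the first costs one multiplication):

10^1 = 10
10^2 = (10^1)^2 = 10^2 = 100
10^4 = (10^2)^2 = 100^2 = 10000
10^5 = 10 * 10^4 = 10 * 10000 = 100000
10^10 = (10^5)^2 = 100000^2 = 10000000000
10^20 = (10^10)^2 = 10000000000^2 = 100000000000000000000
10^40 = (10^20)^2 = 100000000000000000000^2 = 10000000000000000000000000000000000000000
10^41 = 10 * 10^40 = 10 * 10000000000000000000000000000000000000000 = 100000000000000000000000000000000000000000

Result: 100000000000000000000000000000000000000000
Multiplications needed: 7 (7 lines after 10^1)

10^41 = 100000000000000000000000000000000000000000. Using exponentiation by squaring, this requires 7 multiplications. The key idea: if the exponent is even, square the half-power; if odd, multiply by the base once.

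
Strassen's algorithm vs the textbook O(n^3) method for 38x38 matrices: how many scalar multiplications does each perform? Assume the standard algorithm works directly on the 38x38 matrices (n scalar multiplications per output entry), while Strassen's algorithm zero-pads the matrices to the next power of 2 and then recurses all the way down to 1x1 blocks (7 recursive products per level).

Matrix multiplication for 38x38 matrices:

Strassen's algorithm requires power-of-2 dimensions. Pad 38x38 to 64x64 (next power of 2).

Standard algorithm: 38^3 = 54872 multiplications
Strassen's algorithm: 7^(log2(64)) = 7^6 = 117649 multiplications
Difference: 54872 - 117649 = -62777 (Strassen uses MORE here due to padding overhead — for small or just-over-power-of-2 n, padding can outweigh the per-level savings)

Standard: 54872 multiplications (38^3). Strassen: 117649 multiplications (7^6, after padding to 64x64). Strassen reduces 8 recursive multiplications to 7 at each level.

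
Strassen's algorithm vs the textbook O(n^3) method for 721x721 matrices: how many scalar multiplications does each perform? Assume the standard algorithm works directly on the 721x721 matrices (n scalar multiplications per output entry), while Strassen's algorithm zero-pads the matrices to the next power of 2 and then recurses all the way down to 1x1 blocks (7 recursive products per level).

Matrix multiplication for 721x721 matrices:

Strassen's algorithm requires power-of-2 dimensions. Pad 721x721 to 1024x1024 (next power of 2).

Standard algorithm: 721^3 = 374805361 multiplications
Strassen's algorithm: 7^(log2(1024)) = 7^10 = 282475249 multiplications
Savings: 374805361 - 282475249 = 92330112 multiplications

Standard: 374805361 multiplications (721^3). Strassen: 282475249 multiplications (7^10, after padding to 1024x1024). Strassen reduces 8 recursive multiplications to 7 at each level.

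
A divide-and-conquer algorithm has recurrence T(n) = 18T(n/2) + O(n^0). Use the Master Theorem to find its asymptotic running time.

Master Theorem for T(n) = 18T(n/2) + O(n^0):

a = 18, b = 2, c = 0
log_b(a) = log_2(18) = 4.1699

Case 1: c = 0 < log_2(18) = 4.1699
T(n) = O(n^(log_2 18))

For T(n) = 18T(n/2) + O(n^0): log_2(18) = 4.1699. This is Case 1 of the Master Theorem (c < log_b(a), work dominated by leaves), giving O(n^(log_2 18)).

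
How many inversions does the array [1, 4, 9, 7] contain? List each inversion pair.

Finding inversions in [1, 4, 9, 7]:

(2, 3): arr[2]=9 > arr[3]=7

Total inversions: 1

The array has 1 inversion(s): (2,3). Each pair (i,j) satisfies i < j and arr[i] > arr[j].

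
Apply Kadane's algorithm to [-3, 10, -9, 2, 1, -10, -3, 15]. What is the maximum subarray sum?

Using Kadane's algorithm on [-3, 10, -9, 2, 1, -10, -3, 15]:

Scanning through the array:
Position 1 (value 10): max_ending_here = 10, max_so_far = 10
Position 2 (value -9): max_ending_here = 1, max_so_far = 10
Position 3 (value 2): max_ending_here = 3, max_so_far = 10
Position 4 (value 1): max_ending_here = 4, max_so_far = 10
Position 5 (value -10): max_ending_here = -6, max_so_far = 10
Position 6 (value -3): max_ending_here = -3, max_so_far = 10
Position 7 (value 15): max_ending_here = 15, max_so_far = 15

Maximum subarray: [15]
Maximum sum: 15

The maximum subarray is [15] with sum 15. This subarray runs from index 7 to index 7.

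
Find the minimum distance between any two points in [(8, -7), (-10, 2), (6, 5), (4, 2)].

Computing all pairwise distances among 4 points:

d((8, -7), (-10, 2)) = 20.1246
d((8, -7), (6, 5)) = 12.1655
d((8, -7), (4, 2)) = 9.8489
d((-10, 2), (6, 5)) = 16.2788
d((-10, 2), (4, 2)) = 14.0
d((6, 5), (4, 2)) = 3.6056 <-- minimum

Closest pair: (6, 5) and (4, 2) with distance 3.6056

The closest pair is (6, 5) and (4, 2) with Euclidean distance 3.6056. For 4 points, brute-force pairwise comparison is shown above. For large n, the divide-and-conquer algorithm (sort by x, recurse on halves, check the dividing strip) achieves O(n log n).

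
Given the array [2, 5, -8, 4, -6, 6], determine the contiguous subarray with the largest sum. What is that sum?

Using Kadane's algorithm on [2, 5, -8, 4, -6, 6]:

Scanning through the array:
Position 1 (value 5): max_ending_here = 7, max_so_far = 7
Position 2 (value -8): max_ending_here = -1, max_so_far = 7
Position 3 (value 4): max_ending_here = 4, max_so_far = 7
Position 4 (value -6): max_ending_here = -2, max_so_far = 7
Position 5 (value 6): max_ending_here = 6, max_so_far = 7

Maximum subarray: [2, 5]
Maximum sum: 7

The maximum subarray is [2, 5] with sum 7. This subarray runs from index 0 to index 1.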